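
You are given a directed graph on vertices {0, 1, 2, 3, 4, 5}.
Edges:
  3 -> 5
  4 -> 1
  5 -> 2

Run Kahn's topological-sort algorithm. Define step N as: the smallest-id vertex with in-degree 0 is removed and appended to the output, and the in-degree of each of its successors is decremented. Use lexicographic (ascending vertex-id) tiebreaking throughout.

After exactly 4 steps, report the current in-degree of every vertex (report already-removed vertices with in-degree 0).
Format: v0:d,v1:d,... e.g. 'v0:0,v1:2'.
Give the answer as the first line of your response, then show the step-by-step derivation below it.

v0:0,v1:0,v2:1,v3:0,v4:0,v5:0

step 1: output 0; order=[0]; indeg=(0,1,1,0,0,1)
step 2: output 3; order=[0,3]; indeg=(0,1,1,0,0,0)
step 3: output 4; order=[0,3,4]; indeg=(0,0,1,0,0,0)
step 4: output 1; order=[0,3,4,1]; indeg=(0,0,1,0,0,0)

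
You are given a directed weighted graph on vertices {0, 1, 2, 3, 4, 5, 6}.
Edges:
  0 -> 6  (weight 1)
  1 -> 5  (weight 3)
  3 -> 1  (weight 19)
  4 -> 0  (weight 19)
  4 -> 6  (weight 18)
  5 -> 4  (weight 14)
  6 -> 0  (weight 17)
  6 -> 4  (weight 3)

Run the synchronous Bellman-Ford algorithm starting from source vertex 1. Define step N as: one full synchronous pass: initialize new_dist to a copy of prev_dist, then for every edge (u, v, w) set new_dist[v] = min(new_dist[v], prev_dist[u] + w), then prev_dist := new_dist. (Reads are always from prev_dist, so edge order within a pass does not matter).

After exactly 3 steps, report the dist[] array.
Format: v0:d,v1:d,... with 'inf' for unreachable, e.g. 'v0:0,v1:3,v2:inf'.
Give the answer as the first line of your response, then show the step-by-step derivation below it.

v0:36,v1:0,v2:inf,v3:inf,v4:17,v5:3,v6:35

step 1: dist = v0:inf,v1:0,v2:inf,v3:inf,v4:inf,v5:3,v6:inf
step 2: dist = v0:inf,v1:0,v2:inf,v3:inf,v4:17,v5:3,v6:inf
step 3: dist = v0:36,v1:0,v2:inf,v3:inf,v4:17,v5:3,v6:35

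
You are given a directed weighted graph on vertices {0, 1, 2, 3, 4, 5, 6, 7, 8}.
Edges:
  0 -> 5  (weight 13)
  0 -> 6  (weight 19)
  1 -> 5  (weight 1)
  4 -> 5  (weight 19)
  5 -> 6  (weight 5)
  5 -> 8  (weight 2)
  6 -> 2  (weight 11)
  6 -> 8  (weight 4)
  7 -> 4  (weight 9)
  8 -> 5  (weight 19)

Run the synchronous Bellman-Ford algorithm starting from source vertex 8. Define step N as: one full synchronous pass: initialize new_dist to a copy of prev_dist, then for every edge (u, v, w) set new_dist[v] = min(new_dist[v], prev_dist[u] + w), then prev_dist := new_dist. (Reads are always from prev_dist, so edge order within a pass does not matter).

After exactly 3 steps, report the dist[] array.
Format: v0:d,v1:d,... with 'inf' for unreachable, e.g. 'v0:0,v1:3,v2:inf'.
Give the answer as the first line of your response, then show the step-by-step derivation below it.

v0:inf,v1:inf,v2:35,v3:inf,v4:inf,v5:19,v6:24,v7:inf,v8:0

step 1: dist = v0:inf,v1:inf,v2:inf,v3:inf,v4:inf,v5:19,v6:inf,v7:inf,v8:0
step 2: dist = v0:inf,v1:inf,v2:inf,v3:inf,v4:inf,v5:19,v6:24,v7:inf,v8:0
step 3: dist = v0:inf,v1:inf,v2:35,v3:inf,v4:inf,v5:19,v6:24,v7:inf,v8:0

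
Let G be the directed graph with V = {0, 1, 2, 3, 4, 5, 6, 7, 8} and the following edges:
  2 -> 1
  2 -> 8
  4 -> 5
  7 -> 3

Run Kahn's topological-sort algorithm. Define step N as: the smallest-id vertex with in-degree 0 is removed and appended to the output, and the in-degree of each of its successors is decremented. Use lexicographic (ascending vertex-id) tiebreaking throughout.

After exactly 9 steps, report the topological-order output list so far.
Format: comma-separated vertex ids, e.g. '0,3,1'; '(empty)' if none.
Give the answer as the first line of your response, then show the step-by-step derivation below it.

0,2,1,4,5,6,7,3,8

step 1: output 0; order=[0]; indeg=(0,1,0,1,0,1,0,0,1)
step 2: output 2; order=[0,2]; indeg=(0,0,0,1,0,1,0,0,0)
step 3: output 1; order=[0,2,1]; indeg=(0,0,0,1,0,1,0,0,0)
step 4: output 4; order=[0,2,1,4]; indeg=(0,0,0,1,0,0,0,0,0)
step 5: output 5; order=[0,2,1,4,5]; indeg=(0,0,0,1,0,0,0,0,0)
step 6: output 6; order=[0,2,1,4,5,6]; indeg=(0,0,0,1,0,0,0,0,0)
step 7: output 7; order=[0,2,1,4,5,6,7]; indeg=(0,0,0,0,0,0,0,0,0)
step 8: output 3; order=[0,2,1,4,5,6,7,3]; indeg=(0,0,0,0,0,0,0,0,0)
step 9: output 8; order=[0,2,1,4,5,6,7,3,8]; indeg=(0,0,0,0,0,0,0,0,0)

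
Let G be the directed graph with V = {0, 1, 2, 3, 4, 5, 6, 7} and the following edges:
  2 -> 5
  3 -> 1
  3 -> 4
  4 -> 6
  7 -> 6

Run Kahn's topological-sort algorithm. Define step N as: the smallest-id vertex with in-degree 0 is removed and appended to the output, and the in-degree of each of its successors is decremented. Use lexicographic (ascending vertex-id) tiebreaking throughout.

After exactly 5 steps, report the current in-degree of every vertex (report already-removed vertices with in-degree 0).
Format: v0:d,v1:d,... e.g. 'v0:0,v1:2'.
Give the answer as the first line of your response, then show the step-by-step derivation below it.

v0:0,v1:0,v2:0,v3:0,v4:0,v5:0,v6:1,v7:0

step 1: output 0; order=[0]; indeg=(0,1,0,0,1,1,2,0)
step 2: output 2; order=[0,2]; indeg=(0,1,0,0,1,0,2,0)
step 3: output 3; order=[0,2,3]; indeg=(0,0,0,0,0,0,2,0)
step 4: output 1; order=[0,2,3,1]; indeg=(0,0,0,0,0,0,2,0)
step 5: output 4; order=[0,2,3,1,4]; indeg=(0,0,0,0,0,0,1,0)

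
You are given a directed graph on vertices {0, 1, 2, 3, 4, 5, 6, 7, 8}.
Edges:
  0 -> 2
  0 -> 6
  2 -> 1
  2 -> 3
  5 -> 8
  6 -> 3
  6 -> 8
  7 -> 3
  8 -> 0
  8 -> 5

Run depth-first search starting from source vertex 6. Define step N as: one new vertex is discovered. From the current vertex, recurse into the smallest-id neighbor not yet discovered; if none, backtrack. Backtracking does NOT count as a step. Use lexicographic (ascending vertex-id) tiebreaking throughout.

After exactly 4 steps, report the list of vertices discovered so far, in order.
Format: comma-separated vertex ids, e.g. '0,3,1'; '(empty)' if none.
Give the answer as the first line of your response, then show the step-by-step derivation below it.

6,3,8,0

step 1: discover 6; path=6; order=6
step 2: discover 3; path=6>3; order=6,3
step 3: discover 8; path=6>8; order=6,3,8
step 4: discover 0; path=6>8>0; order=6,3,8,0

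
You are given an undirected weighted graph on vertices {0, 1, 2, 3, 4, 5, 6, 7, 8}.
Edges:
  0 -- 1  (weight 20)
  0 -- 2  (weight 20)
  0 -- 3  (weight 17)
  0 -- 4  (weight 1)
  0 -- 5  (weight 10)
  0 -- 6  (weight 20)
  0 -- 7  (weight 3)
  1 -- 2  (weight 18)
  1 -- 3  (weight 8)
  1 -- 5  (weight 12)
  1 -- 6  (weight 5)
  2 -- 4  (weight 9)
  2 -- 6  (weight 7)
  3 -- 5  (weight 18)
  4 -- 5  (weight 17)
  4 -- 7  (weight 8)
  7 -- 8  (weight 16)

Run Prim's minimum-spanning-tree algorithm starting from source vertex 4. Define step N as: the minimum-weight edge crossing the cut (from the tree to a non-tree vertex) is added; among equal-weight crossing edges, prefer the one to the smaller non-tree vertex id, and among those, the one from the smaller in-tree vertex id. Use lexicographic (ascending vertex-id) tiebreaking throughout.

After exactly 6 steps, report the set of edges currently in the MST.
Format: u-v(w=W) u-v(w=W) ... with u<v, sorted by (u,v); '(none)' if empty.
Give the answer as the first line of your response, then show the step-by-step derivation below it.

0-4(w=1) 0-7(w=3) 1-3(w=8) 1-6(w=5) 2-4(w=9) 2-6(w=7)

step 1: add edge 0-4 (w=1); MST = {0-4(w=1)}
step 2: add edge 0-7 (w=3); MST = {0-4(w=1) 0-7(w=3)}
step 3: add edge 2-4 (w=9); MST = {0-4(w=1) 0-7(w=3) 2-4(w=9)}
step 4: add edge 2-6 (w=7); MST = {0-4(w=1) 0-7(w=3) 2-4(w=9) 2-6(w=7)}
step 5: add edge 1-6 (w=5); MST = {0-4(w=1) 0-7(w=3) 1-6(w=5) 2-4(w=9) 2-6(w=7)}
step 6: add edge 1-3 (w=8); MST = {0-4(w=1) 0-7(w=3) 1-3(w=8) 1-6(w=5) 2-4(w=9) 2-6(w=7)}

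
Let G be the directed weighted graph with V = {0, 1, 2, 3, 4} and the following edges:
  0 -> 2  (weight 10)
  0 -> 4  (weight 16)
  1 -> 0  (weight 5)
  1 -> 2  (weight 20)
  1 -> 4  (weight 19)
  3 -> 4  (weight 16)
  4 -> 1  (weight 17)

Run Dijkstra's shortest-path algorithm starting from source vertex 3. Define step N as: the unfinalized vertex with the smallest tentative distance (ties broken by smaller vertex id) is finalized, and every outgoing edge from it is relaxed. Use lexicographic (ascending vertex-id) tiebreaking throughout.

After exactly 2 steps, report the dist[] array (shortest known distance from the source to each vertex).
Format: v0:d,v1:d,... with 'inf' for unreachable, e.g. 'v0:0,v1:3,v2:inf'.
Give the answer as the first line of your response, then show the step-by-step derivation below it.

v0:inf,v1:33,v2:inf,v3:0,v4:16

step 1: dist = v0:inf,v1:inf,v2:inf,v3:0,v4:16
step 2: dist = v0:inf,v1:33,v2:inf,v3:0,v4:16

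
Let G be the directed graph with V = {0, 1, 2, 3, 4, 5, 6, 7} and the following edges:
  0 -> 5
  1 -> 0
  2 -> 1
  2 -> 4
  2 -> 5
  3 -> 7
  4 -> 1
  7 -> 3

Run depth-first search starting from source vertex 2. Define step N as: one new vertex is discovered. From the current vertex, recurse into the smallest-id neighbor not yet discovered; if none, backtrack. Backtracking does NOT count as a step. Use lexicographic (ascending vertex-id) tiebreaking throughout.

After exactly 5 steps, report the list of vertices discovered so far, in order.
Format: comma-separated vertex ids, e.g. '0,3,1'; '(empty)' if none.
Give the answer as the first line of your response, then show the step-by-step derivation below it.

2,1,0,5,4

step 1: discover 2; path=2; order=2
step 2: discover 1; path=2>1; order=2,1
step 3: discover 0; path=2>1>0; order=2,1,0
step 4: discover 5; path=2>1>0>5; order=2,1,0,5
step 5: discover 4; path=2>4; order=2,1,0,5,4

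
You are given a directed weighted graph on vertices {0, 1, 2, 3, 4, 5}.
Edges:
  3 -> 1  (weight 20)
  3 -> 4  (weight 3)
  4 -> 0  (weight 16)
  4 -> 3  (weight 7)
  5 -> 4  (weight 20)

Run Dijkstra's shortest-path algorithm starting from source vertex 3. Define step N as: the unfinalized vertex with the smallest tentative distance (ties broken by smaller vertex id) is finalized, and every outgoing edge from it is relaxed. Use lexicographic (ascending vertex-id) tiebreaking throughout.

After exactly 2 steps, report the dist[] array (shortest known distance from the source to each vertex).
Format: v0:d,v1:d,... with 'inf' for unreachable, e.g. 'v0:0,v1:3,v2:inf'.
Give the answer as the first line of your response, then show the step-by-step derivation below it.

v0:19,v1:20,v2:inf,v3:0,v4:3,v5:inf

step 1: dist = v0:inf,v1:20,v2:inf,v3:0,v4:3,v5:inf
step 2: dist = v0:19,v1:20,v2:inf,v3:0,v4:3,v5:inf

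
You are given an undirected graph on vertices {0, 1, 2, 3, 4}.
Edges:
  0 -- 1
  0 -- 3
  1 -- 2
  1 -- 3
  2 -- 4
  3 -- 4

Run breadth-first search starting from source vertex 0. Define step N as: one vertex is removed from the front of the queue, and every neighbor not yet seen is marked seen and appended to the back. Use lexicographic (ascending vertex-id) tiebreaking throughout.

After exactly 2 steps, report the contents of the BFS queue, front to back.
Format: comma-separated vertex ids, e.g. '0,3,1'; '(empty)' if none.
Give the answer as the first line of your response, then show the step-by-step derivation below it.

3,2

step 1: dequeue 0; queue=[1,3]; order=0
step 2: dequeue 1; queue=[3,2]; order=0,1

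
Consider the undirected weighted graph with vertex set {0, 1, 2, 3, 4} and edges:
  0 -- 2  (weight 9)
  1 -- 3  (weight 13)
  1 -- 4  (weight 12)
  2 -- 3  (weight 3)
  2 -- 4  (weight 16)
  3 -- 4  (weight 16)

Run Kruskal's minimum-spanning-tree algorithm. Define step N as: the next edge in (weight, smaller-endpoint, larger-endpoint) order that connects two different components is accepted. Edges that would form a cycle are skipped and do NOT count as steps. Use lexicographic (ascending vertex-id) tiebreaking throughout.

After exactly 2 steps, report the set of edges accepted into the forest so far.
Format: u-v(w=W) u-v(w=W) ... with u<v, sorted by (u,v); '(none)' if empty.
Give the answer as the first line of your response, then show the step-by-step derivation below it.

0-2(w=9) 2-3(w=3)

step 1: add edge 2-3 (w=3); MST = {2-3(w=3)}
step 2: add edge 0-2 (w=9); MST = {0-2(w=9) 2-3(w=3)}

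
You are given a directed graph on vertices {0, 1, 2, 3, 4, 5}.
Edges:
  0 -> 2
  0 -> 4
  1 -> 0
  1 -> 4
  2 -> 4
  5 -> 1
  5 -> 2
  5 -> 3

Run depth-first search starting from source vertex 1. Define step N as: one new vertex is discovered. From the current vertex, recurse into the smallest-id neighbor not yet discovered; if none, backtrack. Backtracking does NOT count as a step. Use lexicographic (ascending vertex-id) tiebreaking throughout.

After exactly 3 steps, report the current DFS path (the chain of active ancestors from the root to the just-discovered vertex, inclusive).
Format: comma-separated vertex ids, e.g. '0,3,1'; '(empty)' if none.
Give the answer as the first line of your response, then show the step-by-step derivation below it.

1,0,2

step 1: discover 1; path=1; order=1
step 2: discover 0; path=1>0; order=1,0
step 3: discover 2; path=1>0>2; order=1,0,2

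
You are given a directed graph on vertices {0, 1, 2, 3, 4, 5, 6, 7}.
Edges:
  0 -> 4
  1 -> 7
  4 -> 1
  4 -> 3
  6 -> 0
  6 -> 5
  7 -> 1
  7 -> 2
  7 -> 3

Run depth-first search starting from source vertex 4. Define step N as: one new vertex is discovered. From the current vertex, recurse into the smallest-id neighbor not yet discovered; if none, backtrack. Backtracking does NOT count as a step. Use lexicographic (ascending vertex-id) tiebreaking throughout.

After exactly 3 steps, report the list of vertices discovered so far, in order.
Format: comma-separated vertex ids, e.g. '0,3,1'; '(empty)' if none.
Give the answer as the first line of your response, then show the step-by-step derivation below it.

4,1,7

step 1: discover 4; path=4; order=4
step 2: discover 1; path=4>1; order=4,1
step 3: discover 7; path=4>1>7; order=4,1,7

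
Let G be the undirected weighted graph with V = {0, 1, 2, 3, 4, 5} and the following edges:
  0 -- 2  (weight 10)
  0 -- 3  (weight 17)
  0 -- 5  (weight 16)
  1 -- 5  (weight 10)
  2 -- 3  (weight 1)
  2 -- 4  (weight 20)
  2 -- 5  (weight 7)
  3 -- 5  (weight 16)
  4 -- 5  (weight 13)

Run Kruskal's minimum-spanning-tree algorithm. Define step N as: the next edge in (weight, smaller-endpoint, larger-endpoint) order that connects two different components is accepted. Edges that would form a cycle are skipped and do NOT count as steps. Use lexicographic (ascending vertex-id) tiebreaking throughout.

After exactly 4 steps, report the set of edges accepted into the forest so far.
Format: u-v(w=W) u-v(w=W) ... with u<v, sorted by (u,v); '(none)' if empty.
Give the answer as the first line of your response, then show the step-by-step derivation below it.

0-2(w=10) 1-5(w=10) 2-3(w=1) 2-5(w=7)

step 1: add edge 2-3 (w=1); MST = {2-3(w=1)}
step 2: add edge 2-5 (w=7); MST = {2-3(w=1) 2-5(w=7)}
step 3: add edge 0-2 (w=10); MST = {0-2(w=10) 2-3(w=1) 2-5(w=7)}
step 4: add edge 1-5 (w=10); MST = {0-2(w=10) 1-5(w=10) 2-3(w=1) 2-5(w=7)}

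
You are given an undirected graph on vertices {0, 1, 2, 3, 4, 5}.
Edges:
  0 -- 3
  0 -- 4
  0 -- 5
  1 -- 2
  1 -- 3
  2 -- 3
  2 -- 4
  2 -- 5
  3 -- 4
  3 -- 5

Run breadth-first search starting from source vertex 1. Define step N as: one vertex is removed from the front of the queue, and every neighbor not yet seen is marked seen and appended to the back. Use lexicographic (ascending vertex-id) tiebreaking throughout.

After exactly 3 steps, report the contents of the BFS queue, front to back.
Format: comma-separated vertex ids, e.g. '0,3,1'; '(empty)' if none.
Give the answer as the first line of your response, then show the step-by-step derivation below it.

4,5,0

step 1: dequeue 1; queue=[2,3]; order=1
step 2: dequeue 2; queue=[3,4,5]; order=1,2
step 3: dequeue 3; queue=[4,5,0]; order=1,2,3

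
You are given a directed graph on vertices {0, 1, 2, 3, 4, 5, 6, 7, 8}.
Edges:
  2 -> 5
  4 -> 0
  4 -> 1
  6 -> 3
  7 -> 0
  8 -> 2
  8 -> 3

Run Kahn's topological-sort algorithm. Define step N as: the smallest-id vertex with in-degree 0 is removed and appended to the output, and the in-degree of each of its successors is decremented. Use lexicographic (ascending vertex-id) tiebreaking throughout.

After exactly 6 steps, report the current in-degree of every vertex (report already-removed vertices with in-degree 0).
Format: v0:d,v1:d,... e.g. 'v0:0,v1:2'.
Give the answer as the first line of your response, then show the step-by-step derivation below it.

v0:0,v1:0,v2:0,v3:0,v4:0,v5:1,v6:0,v7:0,v8:0

step 1: output 4; order=[4]; indeg=(1,0,1,2,0,1,0,0,0)
step 2: output 1; order=[4,1]; indeg=(1,0,1,2,0,1,0,0,0)
step 3: output 6; order=[4,1,6]; indeg=(1,0,1,1,0,1,0,0,0)
step 4: output 7; order=[4,1,6,7]; indeg=(0,0,1,1,0,1,0,0,0)
step 5: output 0; order=[4,1,6,7,0]; indeg=(0,0,1,1,0,1,0,0,0)
step 6: output 8; order=[4,1,6,7,0,8]; indeg=(0,0,0,0,0,1,0,0,0)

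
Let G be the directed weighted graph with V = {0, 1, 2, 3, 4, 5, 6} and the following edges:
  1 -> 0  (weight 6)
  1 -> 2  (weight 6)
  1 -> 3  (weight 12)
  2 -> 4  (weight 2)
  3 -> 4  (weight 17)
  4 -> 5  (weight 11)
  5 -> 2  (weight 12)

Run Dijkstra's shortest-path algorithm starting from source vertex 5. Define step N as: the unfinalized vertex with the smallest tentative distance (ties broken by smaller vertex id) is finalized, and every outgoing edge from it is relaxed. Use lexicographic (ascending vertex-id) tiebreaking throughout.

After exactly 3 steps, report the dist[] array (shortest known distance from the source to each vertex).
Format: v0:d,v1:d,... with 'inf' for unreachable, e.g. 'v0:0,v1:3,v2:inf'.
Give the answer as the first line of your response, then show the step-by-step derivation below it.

v0:inf,v1:inf,v2:12,v3:inf,v4:14,v5:0,v6:inf

step 1: dist = v0:inf,v1:inf,v2:12,v3:inf,v4:inf,v5:0,v6:inf
step 2: dist = v0:inf,v1:inf,v2:12,v3:inf,v4:14,v5:0,v6:inf
step 3: dist = v0:inf,v1:inf,v2:12,v3:inf,v4:14,v5:0,v6:inf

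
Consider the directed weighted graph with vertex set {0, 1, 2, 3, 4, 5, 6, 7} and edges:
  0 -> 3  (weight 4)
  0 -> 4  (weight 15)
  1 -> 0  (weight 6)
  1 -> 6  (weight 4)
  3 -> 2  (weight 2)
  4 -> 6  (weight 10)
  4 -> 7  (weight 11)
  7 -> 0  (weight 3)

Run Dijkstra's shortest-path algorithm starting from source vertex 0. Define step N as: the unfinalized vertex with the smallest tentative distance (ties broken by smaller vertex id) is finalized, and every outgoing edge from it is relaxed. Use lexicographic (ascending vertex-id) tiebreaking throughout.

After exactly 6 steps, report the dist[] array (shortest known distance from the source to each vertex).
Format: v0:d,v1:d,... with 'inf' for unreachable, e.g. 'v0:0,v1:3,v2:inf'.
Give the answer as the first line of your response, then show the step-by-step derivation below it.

v0:0,v1:inf,v2:6,v3:4,v4:15,v5:inf,v6:25,v7:26

step 1: dist = v0:0,v1:inf,v2:inf,v3:4,v4:15,v5:inf,v6:inf,v7:inf
step 2: dist = v0:0,v1:inf,v2:6,v3:4,v4:15,v5:inf,v6:inf,v7:inf
step 3: dist = v0:0,v1:inf,v2:6,v3:4,v4:15,v5:inf,v6:inf,v7:inf
step 4: dist = v0:0,v1:inf,v2:6,v3:4,v4:15,v5:inf,v6:25,v7:26
step 5: dist = v0:0,v1:inf,v2:6,v3:4,v4:15,v5:inf,v6:25,v7:26
step 6: dist = v0:0,v1:inf,v2:6,v3:4,v4:15,v5:inf,v6:25,v7:26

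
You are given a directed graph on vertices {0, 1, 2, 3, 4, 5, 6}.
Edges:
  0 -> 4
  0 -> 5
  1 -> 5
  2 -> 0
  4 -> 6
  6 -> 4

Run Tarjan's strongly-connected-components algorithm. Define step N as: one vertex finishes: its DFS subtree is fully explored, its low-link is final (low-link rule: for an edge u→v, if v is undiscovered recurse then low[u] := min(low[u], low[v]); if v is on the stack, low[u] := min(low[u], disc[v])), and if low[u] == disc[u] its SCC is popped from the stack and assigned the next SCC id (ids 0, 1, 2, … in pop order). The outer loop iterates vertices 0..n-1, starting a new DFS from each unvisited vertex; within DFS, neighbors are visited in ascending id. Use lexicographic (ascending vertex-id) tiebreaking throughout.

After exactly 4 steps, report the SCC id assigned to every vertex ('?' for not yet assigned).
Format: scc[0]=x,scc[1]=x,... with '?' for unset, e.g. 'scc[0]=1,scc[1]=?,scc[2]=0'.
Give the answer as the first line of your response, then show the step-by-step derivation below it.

scc[0]=2,scc[1]=?,scc[2]=?,scc[3]=?,scc[4]=0,scc[5]=1,scc[6]=0

step 1: low=(low[0]=0,low[1]=?,low[2]=?,low[3]=?,low[4]=1,low[5]=?,low[6]=1); scc=(scc[0]=?,scc[1]=?,scc[2]=?,scc[3]=?,scc[4]=?,scc[5]=?,scc[6]=?)
step 2: low=(low[0]=0,low[1]=?,low[2]=?,low[3]=?,low[4]=1,low[5]=?,low[6]=1); scc=(scc[0]=?,scc[1]=?,scc[2]=?,scc[3]=?,scc[4]=0,scc[5]=?,scc[6]=0)
step 3: low=(low[0]=0,low[1]=?,low[2]=?,low[3]=?,low[4]=1,low[5]=3,low[6]=1); scc=(scc[0]=?,scc[1]=?,scc[2]=?,scc[3]=?,scc[4]=0,scc[5]=1,scc[6]=0)
step 4: low=(low[0]=0,low[1]=?,low[2]=?,low[3]=?,low[4]=1,low[5]=3,low[6]=1); scc=(scc[0]=2,scc[1]=?,scc[2]=?,scc[3]=?,scc[4]=0,scc[5]=1,scc[6]=0)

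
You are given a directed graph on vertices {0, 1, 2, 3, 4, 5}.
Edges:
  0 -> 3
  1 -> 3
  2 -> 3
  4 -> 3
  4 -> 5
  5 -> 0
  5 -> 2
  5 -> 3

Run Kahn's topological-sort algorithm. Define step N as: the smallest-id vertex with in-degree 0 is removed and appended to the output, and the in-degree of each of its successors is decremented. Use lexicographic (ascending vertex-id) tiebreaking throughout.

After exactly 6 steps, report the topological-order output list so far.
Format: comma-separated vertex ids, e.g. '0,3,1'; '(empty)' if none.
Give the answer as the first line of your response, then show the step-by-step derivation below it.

1,4,5,0,2,3

step 1: output 1; order=[1]; indeg=(1,0,1,4,0,1)
step 2: output 4; order=[1,4]; indeg=(1,0,1,3,0,0)
step 3: output 5; order=[1,4,5]; indeg=(0,0,0,2,0,0)
step 4: output 0; order=[1,4,5,0]; indeg=(0,0,0,1,0,0)
step 5: output 2; order=[1,4,5,0,2]; indeg=(0,0,0,0,0,0)
step 6: output 3; order=[1,4,5,0,2,3]; indeg=(0,0,0,0,0,0)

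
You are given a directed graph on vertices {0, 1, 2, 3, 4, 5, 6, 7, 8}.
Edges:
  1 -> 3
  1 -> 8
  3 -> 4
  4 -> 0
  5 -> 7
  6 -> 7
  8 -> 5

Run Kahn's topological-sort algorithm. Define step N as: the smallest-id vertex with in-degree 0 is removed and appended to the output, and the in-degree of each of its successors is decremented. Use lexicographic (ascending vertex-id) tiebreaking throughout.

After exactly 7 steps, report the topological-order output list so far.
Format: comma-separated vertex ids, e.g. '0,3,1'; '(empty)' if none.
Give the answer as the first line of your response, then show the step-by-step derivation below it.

1,2,3,4,0,6,8

step 1: output 1; order=[1]; indeg=(1,0,0,0,1,1,0,2,0)
step 2: output 2; order=[1,2]; indeg=(1,0,0,0,1,1,0,2,0)
step 3: output 3; order=[1,2,3]; indeg=(1,0,0,0,0,1,0,2,0)
step 4: output 4; order=[1,2,3,4]; indeg=(0,0,0,0,0,1,0,2,0)
step 5: output 0; order=[1,2,3,4,0]; indeg=(0,0,0,0,0,1,0,2,0)
step 6: output 6; order=[1,2,3,4,0,6]; indeg=(0,0,0,0,0,1,0,1,0)
step 7: output 8; order=[1,2,3,4,0,6,8]; indeg=(0,0,0,0,0,0,0,1,0)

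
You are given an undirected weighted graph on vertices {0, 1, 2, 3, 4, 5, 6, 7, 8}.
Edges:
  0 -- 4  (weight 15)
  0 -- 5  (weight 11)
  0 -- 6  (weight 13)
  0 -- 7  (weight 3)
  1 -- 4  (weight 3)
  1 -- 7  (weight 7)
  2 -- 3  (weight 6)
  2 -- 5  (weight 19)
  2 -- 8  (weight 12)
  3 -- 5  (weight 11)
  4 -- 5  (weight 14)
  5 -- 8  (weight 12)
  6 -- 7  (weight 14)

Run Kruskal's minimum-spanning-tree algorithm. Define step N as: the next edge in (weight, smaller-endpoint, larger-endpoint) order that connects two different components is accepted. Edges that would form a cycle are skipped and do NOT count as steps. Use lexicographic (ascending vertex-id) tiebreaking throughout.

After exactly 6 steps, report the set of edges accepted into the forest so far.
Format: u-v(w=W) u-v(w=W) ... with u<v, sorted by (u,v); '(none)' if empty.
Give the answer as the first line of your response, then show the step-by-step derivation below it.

0-5(w=11) 0-7(w=3) 1-4(w=3) 1-7(w=7) 2-3(w=6) 3-5(w=11)

step 1: add edge 0-7 (w=3); MST = {0-7(w=3)}
step 2: add edge 1-4 (w=3); MST = {0-7(w=3) 1-4(w=3)}
step 3: add edge 2-3 (w=6); MST = {0-7(w=3) 1-4(w=3) 2-3(w=6)}
step 4: add edge 1-7 (w=7); MST = {0-7(w=3) 1-4(w=3) 1-7(w=7) 2-3(w=6)}
step 5: add edge 0-5 (w=11); MST = {0-5(w=11) 0-7(w=3) 1-4(w=3) 1-7(w=7) 2-3(w=6)}
step 6: add edge 3-5 (w=11); MST = {0-5(w=11) 0-7(w=3) 1-4(w=3) 1-7(w=7) 2-3(w=6) 3-5(w=11)}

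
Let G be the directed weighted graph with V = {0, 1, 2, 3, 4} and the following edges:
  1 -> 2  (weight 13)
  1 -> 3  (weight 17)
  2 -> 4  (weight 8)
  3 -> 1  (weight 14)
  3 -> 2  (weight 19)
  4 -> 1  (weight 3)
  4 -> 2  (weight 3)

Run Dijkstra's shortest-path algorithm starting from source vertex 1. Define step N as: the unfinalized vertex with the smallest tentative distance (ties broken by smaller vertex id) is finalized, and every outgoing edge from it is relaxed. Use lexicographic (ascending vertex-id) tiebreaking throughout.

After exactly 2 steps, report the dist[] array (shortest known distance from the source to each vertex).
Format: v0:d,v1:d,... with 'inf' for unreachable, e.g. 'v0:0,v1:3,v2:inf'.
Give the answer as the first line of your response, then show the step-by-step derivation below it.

v0:inf,v1:0,v2:13,v3:17,v4:21

step 1: dist = v0:inf,v1:0,v2:13,v3:17,v4:inf
step 2: dist = v0:inf,v1:0,v2:13,v3:17,v4:21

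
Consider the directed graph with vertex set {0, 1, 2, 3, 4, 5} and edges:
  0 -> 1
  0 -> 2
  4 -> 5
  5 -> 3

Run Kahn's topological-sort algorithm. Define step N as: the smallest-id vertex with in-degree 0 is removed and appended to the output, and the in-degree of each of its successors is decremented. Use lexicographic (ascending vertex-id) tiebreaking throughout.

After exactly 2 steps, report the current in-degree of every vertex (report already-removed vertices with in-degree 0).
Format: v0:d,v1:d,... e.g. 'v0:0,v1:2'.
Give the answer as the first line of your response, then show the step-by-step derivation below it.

v0:0,v1:0,v2:0,v3:1,v4:0,v5:1

step 1: output 0; order=[0]; indeg=(0,0,0,1,0,1)
step 2: output 1; order=[0,1]; indeg=(0,0,0,1,0,1)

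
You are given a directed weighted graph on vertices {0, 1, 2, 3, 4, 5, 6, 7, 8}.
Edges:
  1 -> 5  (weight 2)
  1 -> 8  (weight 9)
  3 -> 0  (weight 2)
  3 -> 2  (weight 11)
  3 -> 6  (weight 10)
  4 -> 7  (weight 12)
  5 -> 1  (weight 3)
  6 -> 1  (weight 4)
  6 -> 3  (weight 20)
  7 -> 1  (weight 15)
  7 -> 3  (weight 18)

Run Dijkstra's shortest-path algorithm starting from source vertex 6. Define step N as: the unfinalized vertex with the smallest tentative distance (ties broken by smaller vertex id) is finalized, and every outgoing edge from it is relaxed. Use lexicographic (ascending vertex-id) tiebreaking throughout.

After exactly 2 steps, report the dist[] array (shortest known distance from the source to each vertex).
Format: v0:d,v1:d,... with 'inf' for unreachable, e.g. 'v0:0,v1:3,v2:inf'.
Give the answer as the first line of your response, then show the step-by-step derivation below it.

v0:inf,v1:4,v2:inf,v3:20,v4:inf,v5:6,v6:0,v7:inf,v8:13

step 1: dist = v0:inf,v1:4,v2:inf,v3:20,v4:inf,v5:inf,v6:0,v7:inf,v8:inf
step 2: dist = v0:inf,v1:4,v2:inf,v3:20,v4:inf,v5:6,v6:0,v7:inf,v8:13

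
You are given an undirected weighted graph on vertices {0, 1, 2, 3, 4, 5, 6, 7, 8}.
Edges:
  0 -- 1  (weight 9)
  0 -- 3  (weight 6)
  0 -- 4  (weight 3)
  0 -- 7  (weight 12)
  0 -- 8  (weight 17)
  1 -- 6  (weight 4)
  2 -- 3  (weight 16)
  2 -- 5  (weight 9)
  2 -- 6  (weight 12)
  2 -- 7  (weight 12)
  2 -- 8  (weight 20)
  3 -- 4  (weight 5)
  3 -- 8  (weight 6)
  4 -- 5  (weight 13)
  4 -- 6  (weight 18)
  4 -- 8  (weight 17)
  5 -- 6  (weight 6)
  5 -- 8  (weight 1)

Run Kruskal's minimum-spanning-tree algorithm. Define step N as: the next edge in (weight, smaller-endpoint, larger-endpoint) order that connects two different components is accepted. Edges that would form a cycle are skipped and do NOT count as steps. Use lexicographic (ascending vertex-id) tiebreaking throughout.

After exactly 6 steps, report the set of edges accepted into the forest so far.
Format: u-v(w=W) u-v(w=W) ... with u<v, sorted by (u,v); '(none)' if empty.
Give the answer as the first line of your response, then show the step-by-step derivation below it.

0-4(w=3) 1-6(w=4) 3-4(w=5) 3-8(w=6) 5-6(w=6) 5-8(w=1)

step 1: add edge 5-8 (w=1); MST = {5-8(w=1)}
step 2: add edge 0-4 (w=3); MST = {0-4(w=3) 5-8(w=1)}
step 3: add edge 1-6 (w=4); MST = {0-4(w=3) 1-6(w=4) 5-8(w=1)}
step 4: add edge 3-4 (w=5); MST = {0-4(w=3) 1-6(w=4) 3-4(w=5) 5-8(w=1)}
step 5: add edge 3-8 (w=6); MST = {0-4(w=3) 1-6(w=4) 3-4(w=5) 3-8(w=6) 5-8(w=1)}
step 6: add edge 5-6 (w=6); MST = {0-4(w=3) 1-6(w=4) 3-4(w=5) 3-8(w=6) 5-6(w=6) 5-8(w=1)}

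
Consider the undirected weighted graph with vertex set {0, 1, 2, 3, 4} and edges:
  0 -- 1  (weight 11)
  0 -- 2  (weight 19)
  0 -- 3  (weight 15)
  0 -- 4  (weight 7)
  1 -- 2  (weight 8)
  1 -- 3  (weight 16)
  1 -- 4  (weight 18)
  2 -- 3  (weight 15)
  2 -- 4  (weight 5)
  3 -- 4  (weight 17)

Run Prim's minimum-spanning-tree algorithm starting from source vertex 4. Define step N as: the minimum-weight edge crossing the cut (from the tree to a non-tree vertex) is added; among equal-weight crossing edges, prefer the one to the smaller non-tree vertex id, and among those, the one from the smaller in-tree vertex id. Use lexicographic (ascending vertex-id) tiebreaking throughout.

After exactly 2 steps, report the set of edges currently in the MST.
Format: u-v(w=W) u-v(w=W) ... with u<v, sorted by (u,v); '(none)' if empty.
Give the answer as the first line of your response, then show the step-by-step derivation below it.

0-4(w=7) 2-4(w=5)

step 1: add edge 2-4 (w=5); MST = {2-4(w=5)}
step 2: add edge 0-4 (w=7); MST = {0-4(w=7) 2-4(w=5)}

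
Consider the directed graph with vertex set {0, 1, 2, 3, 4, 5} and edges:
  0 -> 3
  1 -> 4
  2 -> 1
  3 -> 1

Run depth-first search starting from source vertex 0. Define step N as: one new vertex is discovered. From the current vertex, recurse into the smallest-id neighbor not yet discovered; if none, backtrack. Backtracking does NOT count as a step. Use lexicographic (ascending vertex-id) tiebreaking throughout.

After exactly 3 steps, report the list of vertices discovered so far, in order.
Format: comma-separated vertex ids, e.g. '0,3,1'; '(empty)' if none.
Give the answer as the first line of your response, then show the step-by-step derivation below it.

0,3,1

step 1: discover 0; path=0; order=0
step 2: discover 3; path=0>3; order=0,3
step 3: discover 1; path=0>3>1; order=0,3,1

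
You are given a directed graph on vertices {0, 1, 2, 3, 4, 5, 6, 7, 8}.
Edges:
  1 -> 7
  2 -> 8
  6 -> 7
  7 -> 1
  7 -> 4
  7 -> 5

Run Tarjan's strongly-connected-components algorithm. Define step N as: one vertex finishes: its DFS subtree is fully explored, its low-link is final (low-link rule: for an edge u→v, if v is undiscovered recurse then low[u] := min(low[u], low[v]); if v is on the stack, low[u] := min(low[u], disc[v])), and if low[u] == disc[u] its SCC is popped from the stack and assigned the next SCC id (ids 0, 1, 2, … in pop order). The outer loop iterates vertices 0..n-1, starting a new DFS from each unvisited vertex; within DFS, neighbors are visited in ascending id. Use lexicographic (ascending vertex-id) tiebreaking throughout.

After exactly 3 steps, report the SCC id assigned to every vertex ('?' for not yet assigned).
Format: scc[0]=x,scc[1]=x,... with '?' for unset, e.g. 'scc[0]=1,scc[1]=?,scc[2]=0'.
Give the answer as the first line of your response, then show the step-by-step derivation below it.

scc[0]=0,scc[1]=?,scc[2]=?,scc[3]=?,scc[4]=1,scc[5]=2,scc[6]=?,scc[7]=?,scc[8]=?

step 1: low=(low[0]=0,low[1]=?,low[2]=?,low[3]=?,low[4]=?,low[5]=?,low[6]=?,low[7]=?,low[8]=?); scc=(scc[0]=0,scc[1]=?,scc[2]=?,scc[3]=?,scc[4]=?,scc[5]=?,scc[6]=?,scc[7]=?,scc[8]=?)
step 2: low=(low[0]=0,low[1]=1,low[2]=?,low[3]=?,low[4]=3,low[5]=?,low[6]=?,low[7]=1,low[8]=?); scc=(scc[0]=0,scc[1]=?,scc[2]=?,scc[3]=?,scc[4]=1,scc[5]=?,scc[6]=?,scc[7]=?,scc[8]=?)
step 3: low=(low[0]=0,low[1]=1,low[2]=?,low[3]=?,low[4]=3,low[5]=4,low[6]=?,low[7]=1,low[8]=?); scc=(scc[0]=0,scc[1]=?,scc[2]=?,scc[3]=?,scc[4]=1,scc[5]=2,scc[6]=?,scc[7]=?,scc[8]=?)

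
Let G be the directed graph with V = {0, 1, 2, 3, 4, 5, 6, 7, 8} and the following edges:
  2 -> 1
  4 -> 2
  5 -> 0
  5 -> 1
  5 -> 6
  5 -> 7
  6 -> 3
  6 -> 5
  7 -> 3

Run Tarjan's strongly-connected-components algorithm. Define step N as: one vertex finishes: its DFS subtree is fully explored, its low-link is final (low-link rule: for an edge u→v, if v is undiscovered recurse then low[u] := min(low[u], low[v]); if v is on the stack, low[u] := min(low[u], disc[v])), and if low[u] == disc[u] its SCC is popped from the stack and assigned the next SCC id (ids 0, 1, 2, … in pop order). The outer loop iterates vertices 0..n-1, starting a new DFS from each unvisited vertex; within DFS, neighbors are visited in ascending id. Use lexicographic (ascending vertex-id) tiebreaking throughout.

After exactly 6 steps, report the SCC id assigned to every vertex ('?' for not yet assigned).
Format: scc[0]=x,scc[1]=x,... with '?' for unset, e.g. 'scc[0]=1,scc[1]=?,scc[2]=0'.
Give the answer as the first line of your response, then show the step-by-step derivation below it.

scc[0]=0,scc[1]=1,scc[2]=2,scc[3]=3,scc[4]=4,scc[5]=?,scc[6]=?,scc[7]=?,scc[8]=?

step 1: low=(low[0]=0,low[1]=?,low[2]=?,low[3]=?,low[4]=?,low[5]=?,low[6]=?,low[7]=?,low[8]=?); scc=(scc[0]=0,scc[1]=?,scc[2]=?,scc[3]=?,scc[4]=?,scc[5]=?,scc[6]=?,scc[7]=?,scc[8]=?)
step 2: low=(low[0]=0,low[1]=1,low[2]=?,low[3]=?,low[4]=?,low[5]=?,low[6]=?,low[7]=?,low[8]=?); scc=(scc[0]=0,scc[1]=1,scc[2]=?,scc[3]=?,scc[4]=?,scc[5]=?,scc[6]=?,scc[7]=?,scc[8]=?)
step 3: low=(low[0]=0,low[1]=1,low[2]=2,low[3]=?,low[4]=?,low[5]=?,low[6]=?,low[7]=?,low[8]=?); scc=(scc[0]=0,scc[1]=1,scc[2]=2,scc[3]=?,scc[4]=?,scc[5]=?,scc[6]=?,scc[7]=?,scc[8]=?)
step 4: low=(low[0]=0,low[1]=1,low[2]=2,low[3]=3,low[4]=?,low[5]=?,low[6]=?,low[7]=?,low[8]=?); scc=(scc[0]=0,scc[1]=1,scc[2]=2,scc[3]=3,scc[4]=?,scc[5]=?,scc[6]=?,scc[7]=?,scc[8]=?)
step 5: low=(low[0]=0,low[1]=1,low[2]=2,low[3]=3,low[4]=4,low[5]=?,low[6]=?,low[7]=?,low[8]=?); scc=(scc[0]=0,scc[1]=1,scc[2]=2,scc[3]=3,scc[4]=4,scc[5]=?,scc[6]=?,scc[7]=?,scc[8]=?)
step 6: low=(low[0]=0,low[1]=1,low[2]=2,low[3]=3,low[4]=4,low[5]=5,low[6]=5,low[7]=?,low[8]=?); scc=(scc[0]=0,scc[1]=1,scc[2]=2,scc[3]=3,scc[4]=4,scc[5]=?,scc[6]=?,scc[7]=?,scc[8]=?)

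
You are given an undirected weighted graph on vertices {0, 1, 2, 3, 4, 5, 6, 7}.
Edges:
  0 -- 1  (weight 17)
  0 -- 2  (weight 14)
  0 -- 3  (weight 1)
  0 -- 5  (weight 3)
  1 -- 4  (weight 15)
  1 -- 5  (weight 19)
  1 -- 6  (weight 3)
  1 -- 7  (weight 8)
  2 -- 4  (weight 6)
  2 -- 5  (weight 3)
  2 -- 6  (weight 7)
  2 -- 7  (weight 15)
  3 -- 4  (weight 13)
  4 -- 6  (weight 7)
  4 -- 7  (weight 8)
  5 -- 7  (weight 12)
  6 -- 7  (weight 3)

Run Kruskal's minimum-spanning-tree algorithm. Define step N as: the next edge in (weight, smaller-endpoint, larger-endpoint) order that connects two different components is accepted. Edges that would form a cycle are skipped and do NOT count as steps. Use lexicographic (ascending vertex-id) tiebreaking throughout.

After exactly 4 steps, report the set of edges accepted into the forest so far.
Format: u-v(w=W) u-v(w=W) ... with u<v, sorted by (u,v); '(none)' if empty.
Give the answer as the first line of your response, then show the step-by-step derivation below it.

0-3(w=1) 0-5(w=3) 1-6(w=3) 2-5(w=3)

step 1: add edge 0-3 (w=1); MST = {0-3(w=1)}
step 2: add edge 0-5 (w=3); MST = {0-3(w=1) 0-5(w=3)}
step 3: add edge 1-6 (w=3); MST = {0-3(w=1) 0-5(w=3) 1-6(w=3)}
step 4: add edge 2-5 (w=3); MST = {0-3(w=1) 0-5(w=3) 1-6(w=3) 2-5(w=3)}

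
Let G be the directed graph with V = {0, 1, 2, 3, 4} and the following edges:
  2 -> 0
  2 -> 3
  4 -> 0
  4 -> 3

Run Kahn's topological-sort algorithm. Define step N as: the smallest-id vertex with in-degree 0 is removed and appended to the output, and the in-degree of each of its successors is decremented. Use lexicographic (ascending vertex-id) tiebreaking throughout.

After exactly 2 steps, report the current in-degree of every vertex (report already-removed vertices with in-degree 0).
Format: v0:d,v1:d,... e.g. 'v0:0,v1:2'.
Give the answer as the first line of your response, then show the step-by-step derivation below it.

v0:1,v1:0,v2:0,v3:1,v4:0

step 1: output 1; order=[1]; indeg=(2,0,0,2,0)
step 2: output 2; order=[1,2]; indeg=(1,0,0,1,0)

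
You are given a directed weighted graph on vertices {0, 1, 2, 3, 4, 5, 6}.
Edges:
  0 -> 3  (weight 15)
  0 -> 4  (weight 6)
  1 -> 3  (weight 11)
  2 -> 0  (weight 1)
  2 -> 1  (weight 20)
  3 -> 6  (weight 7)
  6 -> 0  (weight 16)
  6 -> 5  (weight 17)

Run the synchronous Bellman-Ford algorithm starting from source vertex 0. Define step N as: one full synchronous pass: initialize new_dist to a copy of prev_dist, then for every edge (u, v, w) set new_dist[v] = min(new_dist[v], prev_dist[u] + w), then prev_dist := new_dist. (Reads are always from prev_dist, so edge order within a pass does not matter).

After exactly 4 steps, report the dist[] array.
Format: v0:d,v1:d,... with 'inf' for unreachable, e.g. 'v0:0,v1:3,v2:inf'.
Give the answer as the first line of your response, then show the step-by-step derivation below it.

v0:0,v1:inf,v2:inf,v3:15,v4:6,v5:39,v6:22

step 1: dist = v0:0,v1:inf,v2:inf,v3:15,v4:6,v5:inf,v6:inf
step 2: dist = v0:0,v1:inf,v2:inf,v3:15,v4:6,v5:inf,v6:22
step 3: dist = v0:0,v1:inf,v2:inf,v3:15,v4:6,v5:39,v6:22
step 4: dist = v0:0,v1:inf,v2:inf,v3:15,v4:6,v5:39,v6:22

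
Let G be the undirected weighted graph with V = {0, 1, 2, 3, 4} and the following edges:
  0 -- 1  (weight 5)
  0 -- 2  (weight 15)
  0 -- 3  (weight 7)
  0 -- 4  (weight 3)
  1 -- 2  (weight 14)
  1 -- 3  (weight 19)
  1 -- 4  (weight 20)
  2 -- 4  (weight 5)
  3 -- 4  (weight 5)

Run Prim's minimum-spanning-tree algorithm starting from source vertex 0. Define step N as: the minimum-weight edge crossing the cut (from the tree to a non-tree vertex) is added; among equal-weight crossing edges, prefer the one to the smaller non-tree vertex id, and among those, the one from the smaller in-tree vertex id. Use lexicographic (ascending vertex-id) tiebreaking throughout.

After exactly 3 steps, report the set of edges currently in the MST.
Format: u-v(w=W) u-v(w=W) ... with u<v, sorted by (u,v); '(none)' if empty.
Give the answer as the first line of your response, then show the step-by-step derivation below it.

0-1(w=5) 0-4(w=3) 2-4(w=5)

step 1: add edge 0-4 (w=3); MST = {0-4(w=3)}
step 2: add edge 0-1 (w=5); MST = {0-1(w=5) 0-4(w=3)}
step 3: add edge 2-4 (w=5); MST = {0-1(w=5) 0-4(w=3) 2-4(w=5)}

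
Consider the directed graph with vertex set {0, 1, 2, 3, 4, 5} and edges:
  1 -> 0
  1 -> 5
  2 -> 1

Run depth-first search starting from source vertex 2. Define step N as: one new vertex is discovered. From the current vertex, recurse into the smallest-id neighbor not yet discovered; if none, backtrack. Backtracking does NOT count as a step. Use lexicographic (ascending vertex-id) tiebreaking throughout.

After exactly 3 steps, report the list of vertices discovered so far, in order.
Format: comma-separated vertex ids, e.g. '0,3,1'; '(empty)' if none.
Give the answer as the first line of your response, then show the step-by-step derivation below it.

2,1,0

step 1: discover 2; path=2; order=2
step 2: discover 1; path=2>1; order=2,1
step 3: discover 0; path=2>1>0; order=2,1,0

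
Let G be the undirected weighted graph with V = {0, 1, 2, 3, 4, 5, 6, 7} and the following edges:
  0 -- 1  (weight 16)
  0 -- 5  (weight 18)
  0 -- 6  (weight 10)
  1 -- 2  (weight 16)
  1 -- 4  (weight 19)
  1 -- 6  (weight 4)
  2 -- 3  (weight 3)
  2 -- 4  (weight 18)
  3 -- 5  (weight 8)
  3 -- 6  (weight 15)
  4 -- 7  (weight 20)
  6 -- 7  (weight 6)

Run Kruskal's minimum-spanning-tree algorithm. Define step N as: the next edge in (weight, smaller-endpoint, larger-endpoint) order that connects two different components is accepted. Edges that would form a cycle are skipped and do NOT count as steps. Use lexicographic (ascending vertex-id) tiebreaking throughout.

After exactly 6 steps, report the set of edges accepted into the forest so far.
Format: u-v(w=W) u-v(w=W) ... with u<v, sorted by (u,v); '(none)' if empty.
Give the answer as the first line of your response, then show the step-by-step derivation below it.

0-6(w=10) 1-6(w=4) 2-3(w=3) 3-5(w=8) 3-6(w=15) 6-7(w=6)

step 1: add edge 2-3 (w=3); MST = {2-3(w=3)}
step 2: add edge 1-6 (w=4); MST = {1-6(w=4) 2-3(w=3)}
step 3: add edge 6-7 (w=6); MST = {1-6(w=4) 2-3(w=3) 6-7(w=6)}
step 4: add edge 3-5 (w=8); MST = {1-6(w=4) 2-3(w=3) 3-5(w=8) 6-7(w=6)}
step 5: add edge 0-6 (w=10); MST = {0-6(w=10) 1-6(w=4) 2-3(w=3) 3-5(w=8) 6-7(w=6)}
step 6: add edge 3-6 (w=15); MST = {0-6(w=10) 1-6(w=4) 2-3(w=3) 3-5(w=8) 3-6(w=15) 6-7(w=6)}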